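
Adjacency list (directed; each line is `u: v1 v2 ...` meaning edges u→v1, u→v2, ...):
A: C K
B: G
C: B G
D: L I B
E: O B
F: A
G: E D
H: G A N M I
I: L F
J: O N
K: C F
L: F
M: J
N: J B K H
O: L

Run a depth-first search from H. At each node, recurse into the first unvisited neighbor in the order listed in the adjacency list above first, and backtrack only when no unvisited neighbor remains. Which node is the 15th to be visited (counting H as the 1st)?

Visit H
H → G
G → E
E → O
O → L
L → F
F → A
A → C
C → B
A → K
G → D
D → I
H → N
N → J
H → M

Visit order: H, G, E, O, L, F, A, C, B, K, D, I, N, J, M

M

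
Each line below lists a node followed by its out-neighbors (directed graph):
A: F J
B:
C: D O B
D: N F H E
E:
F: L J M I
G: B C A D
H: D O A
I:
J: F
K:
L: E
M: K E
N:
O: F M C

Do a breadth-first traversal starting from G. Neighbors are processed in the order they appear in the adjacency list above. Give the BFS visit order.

G B C A D O F J N H E M L I K

Visit G; enqueue B, C, A, D → queue [B, C, A, D]
Visit B → queue [C, A, D]
Visit C; enqueue O → queue [A, D, O]
Visit A; enqueue F, J → queue [D, O, F, J]
Visit D; enqueue N, H, E → queue [O, F, J, N, H, E]
Visit O; enqueue M → queue [F, J, N, H, E, M]
Visit F; enqueue L, I → queue [J, N, H, E, M, L, I]
Visit J → queue [N, H, E, M, L, I]
Visit N → queue [H, E, M, L, I]
Visit H → queue [E, M, L, I]
Visit E → queue [M, L, I]
Visit M; enqueue K → queue [L, I, K]
Visit L → queue [I, K]
Visit I → queue [K]
Visit K → queue []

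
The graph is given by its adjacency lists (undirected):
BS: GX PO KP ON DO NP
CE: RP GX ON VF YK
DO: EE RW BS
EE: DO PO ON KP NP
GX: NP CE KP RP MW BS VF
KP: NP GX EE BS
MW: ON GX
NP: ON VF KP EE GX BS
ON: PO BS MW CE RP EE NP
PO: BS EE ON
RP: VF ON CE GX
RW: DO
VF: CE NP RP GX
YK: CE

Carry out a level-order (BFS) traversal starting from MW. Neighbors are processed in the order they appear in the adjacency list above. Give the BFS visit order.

MW → ON → GX → PO → BS → CE → RP → EE → NP → KP → VF → DO → YK → RW

Visit MW; enqueue ON, GX → queue [ON, GX]
Visit ON; enqueue PO, BS, CE, RP, EE, NP → queue [GX, PO, BS, CE, RP, EE, NP]
Visit GX; enqueue KP, VF → queue [PO, BS, CE, RP, EE, NP, KP, VF]
Visit PO → queue [BS, CE, RP, EE, NP, KP, VF]
Visit BS; enqueue DO → queue [CE, RP, EE, NP, KP, VF, DO]
Visit CE; enqueue YK → queue [RP, EE, NP, KP, VF, DO, YK]
Visit RP → queue [EE, NP, KP, VF, DO, YK]
Visit EE → queue [NP, KP, VF, DO, YK]
Visit NP → queue [KP, VF, DO, YK]
Visit KP → queue [VF, DO, YK]
Visit VF → queue [DO, YK]
Visit DO; enqueue RW → queue [YK, RW]
Visit YK → queue [RW]
Visit RW → queue []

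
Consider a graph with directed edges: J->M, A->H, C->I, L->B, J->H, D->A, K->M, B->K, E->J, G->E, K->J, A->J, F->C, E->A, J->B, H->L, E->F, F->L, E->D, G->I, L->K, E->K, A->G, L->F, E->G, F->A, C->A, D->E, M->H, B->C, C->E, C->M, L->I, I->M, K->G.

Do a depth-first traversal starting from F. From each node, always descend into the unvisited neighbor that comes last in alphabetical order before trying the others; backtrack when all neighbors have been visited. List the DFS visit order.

Visit F
F → L
L → K
K → M
M → H
K → J
J → B
B → C
C → I
C → E
E → G
E → D
D → A

F, L, K, M, H, J, B, C, I, E, G, D, A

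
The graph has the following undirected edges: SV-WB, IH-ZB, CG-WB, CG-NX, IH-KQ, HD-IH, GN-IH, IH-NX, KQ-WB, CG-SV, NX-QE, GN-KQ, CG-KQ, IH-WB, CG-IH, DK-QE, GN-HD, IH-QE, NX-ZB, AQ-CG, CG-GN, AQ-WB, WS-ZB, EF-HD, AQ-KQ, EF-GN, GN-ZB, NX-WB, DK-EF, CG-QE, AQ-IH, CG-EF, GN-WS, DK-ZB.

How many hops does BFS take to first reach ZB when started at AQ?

2

Level 0: AQ
Level 1: CG, IH, KQ, WB
Level 2: EF, GN, HD, NX, QE, SV, ZB
Level 3: DK, WS
ZB first appears at level 2.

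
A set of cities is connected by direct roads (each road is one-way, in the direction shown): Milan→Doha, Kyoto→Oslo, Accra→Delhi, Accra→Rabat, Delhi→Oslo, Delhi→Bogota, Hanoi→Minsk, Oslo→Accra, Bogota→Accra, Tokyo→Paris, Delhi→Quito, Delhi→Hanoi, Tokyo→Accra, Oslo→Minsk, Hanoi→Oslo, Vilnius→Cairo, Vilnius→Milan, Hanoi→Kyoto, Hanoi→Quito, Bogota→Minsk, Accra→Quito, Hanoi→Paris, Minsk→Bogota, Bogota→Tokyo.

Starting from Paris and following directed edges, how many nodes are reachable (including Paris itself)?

BFS from Paris visits: Paris
Reachable nodes: 1 of 15 total.

1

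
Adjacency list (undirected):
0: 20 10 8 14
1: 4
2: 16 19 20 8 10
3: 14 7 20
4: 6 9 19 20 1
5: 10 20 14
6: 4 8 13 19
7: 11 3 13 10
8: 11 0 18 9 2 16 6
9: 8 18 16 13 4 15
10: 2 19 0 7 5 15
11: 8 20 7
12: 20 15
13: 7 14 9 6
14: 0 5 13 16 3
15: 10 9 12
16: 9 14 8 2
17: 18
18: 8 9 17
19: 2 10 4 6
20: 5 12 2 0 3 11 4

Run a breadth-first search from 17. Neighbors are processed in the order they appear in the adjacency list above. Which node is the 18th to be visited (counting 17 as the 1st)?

1

Visit 17; enqueue 18 → queue [18]
Visit 18; enqueue 8, 9 → queue [8, 9]
Visit 8; enqueue 11, 0, 2, 16, 6 → queue [9, 11, 0, 2, 16, 6]
Visit 9; enqueue 13, 4, 15 → queue [11, 0, 2, 16, 6, 13, 4, 15]
Visit 11; enqueue 20, 7 → queue [0, 2, 16, 6, 13, 4, 15, 20, 7]
Visit 0; enqueue 10, 14 → queue [2, 16, 6, 13, 4, 15, 20, 7, 10, 14]
Visit 2; enqueue 19 → queue [16, 6, 13, 4, 15, 20, 7, 10, 14, 19]
Visit 16 → queue [6, 13, 4, 15, 20, 7, 10, 14, 19]
Visit 6 → queue [13, 4, 15, 20, 7, 10, 14, 19]
Visit 13 → queue [4, 15, 20, 7, 10, 14, 19]
Visit 4; enqueue 1 → queue [15, 20, 7, 10, 14, 19, 1]
Visit 15; enqueue 12 → queue [20, 7, 10, 14, 19, 1, 12]
Visit 20; enqueue 5, 3 → queue [7, 10, 14, 19, 1, 12, 5, 3]
Visit 7 → queue [10, 14, 19, 1, 12, 5, 3]
Visit 10 → queue [14, 19, 1, 12, 5, 3]
Visit 14 → queue [19, 1, 12, 5, 3]
Visit 19 → queue [1, 12, 5, 3]
Visit 1 → queue [12, 5, 3]
Visit 12 → queue [5, 3]
Visit 5 → queue [3]
Visit 3 → queue []

Visit order: 17, 18, 8, 9, 11, 0, 2, 16, 6, 13, 4, 15, 20, 7, 10, 14, 19, 1, 12, 5, 3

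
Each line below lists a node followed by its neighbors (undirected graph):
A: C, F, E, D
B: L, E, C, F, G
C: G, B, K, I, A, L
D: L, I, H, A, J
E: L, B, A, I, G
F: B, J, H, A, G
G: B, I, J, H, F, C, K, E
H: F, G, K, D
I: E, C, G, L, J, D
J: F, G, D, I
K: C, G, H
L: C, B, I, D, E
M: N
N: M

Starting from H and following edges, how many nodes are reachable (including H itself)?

12

BFS from H visits: H, F, G, K, D, B, J, A, I, C, E, L
Reachable nodes: 12 of 14 total.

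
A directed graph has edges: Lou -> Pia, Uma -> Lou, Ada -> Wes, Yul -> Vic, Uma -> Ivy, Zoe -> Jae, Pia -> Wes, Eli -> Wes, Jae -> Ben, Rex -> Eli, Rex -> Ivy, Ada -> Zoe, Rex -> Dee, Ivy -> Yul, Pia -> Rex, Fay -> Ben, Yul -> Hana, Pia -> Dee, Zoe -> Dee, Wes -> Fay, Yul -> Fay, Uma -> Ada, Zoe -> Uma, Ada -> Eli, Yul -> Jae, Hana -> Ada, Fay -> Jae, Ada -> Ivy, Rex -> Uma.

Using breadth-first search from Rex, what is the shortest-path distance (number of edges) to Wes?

2

Level 0: Rex
Level 1: Dee, Eli, Ivy, Uma
Level 2: Ada, Lou, Wes, Yul
Level 3: Fay, Hana, Jae, Pia, Vic, Zoe
Level 4: Ben
Wes first appears at level 2.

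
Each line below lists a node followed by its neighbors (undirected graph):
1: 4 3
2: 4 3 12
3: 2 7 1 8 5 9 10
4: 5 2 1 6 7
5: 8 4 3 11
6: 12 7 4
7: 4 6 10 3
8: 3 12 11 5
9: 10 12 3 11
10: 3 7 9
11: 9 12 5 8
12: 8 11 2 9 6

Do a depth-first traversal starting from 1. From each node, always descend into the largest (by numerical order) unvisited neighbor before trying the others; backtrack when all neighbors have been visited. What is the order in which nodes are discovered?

1, 4, 7, 10, 9, 12, 11, 8, 5, 3, 2, 6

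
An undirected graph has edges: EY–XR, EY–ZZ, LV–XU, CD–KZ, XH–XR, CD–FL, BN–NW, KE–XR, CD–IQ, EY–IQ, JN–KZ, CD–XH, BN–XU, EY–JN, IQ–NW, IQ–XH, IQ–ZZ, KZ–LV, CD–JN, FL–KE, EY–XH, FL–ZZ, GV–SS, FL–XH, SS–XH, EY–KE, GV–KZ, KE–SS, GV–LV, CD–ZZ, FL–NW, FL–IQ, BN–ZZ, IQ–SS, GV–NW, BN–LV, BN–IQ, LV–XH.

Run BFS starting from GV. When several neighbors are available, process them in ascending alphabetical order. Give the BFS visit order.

GV, KZ, LV, NW, SS, CD, JN, BN, XH, XU, FL, IQ, KE, ZZ, EY, XR

Visit GV; enqueue KZ, LV, NW, SS → queue [KZ, LV, NW, SS]
Visit KZ; enqueue CD, JN → queue [LV, NW, SS, CD, JN]
Visit LV; enqueue BN, XH, XU → queue [NW, SS, CD, JN, BN, XH, XU]
Visit NW; enqueue FL, IQ → queue [SS, CD, JN, BN, XH, XU, FL, IQ]
Visit SS; enqueue KE → queue [CD, JN, BN, XH, XU, FL, IQ, KE]
Visit CD; enqueue ZZ → queue [JN, BN, XH, XU, FL, IQ, KE, ZZ]
Visit JN; enqueue EY → queue [BN, XH, XU, FL, IQ, KE, ZZ, EY]
Visit BN → queue [XH, XU, FL, IQ, KE, ZZ, EY]
Visit XH; enqueue XR → queue [XU, FL, IQ, KE, ZZ, EY, XR]
Visit XU → queue [FL, IQ, KE, ZZ, EY, XR]
Visit FL → queue [IQ, KE, ZZ, EY, XR]
Visit IQ → queue [KE, ZZ, EY, XR]
Visit KE → queue [ZZ, EY, XR]
Visit ZZ → queue [EY, XR]
Visit EY → queue [XR]
Visit XR → queue []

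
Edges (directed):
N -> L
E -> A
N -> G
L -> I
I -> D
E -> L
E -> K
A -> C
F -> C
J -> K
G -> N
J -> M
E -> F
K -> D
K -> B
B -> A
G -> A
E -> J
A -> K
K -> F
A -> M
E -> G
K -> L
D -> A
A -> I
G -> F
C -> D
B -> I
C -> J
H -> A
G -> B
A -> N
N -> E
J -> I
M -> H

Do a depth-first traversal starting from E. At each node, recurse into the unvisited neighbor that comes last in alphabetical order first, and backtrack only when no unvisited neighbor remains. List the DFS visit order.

E -> L -> I -> D -> A -> N -> G -> F -> C -> J -> M -> H -> K -> B

Visit E
E → L
L → I
I → D
D → A
A → N
N → G
G → F
F → C
C → J
J → M
M → H
J → K
K → B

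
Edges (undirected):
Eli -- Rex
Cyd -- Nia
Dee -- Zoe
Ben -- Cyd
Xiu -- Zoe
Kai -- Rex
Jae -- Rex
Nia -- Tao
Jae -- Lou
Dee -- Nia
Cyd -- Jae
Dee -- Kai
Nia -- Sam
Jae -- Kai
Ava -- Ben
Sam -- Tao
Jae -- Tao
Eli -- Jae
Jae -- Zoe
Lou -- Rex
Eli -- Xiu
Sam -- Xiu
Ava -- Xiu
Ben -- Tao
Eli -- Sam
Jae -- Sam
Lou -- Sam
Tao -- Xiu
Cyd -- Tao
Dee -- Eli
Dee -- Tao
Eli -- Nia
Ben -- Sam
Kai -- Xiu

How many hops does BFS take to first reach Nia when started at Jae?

Level 0: Jae
Level 1: Cyd, Eli, Kai, Lou, Rex, Sam, Tao, Zoe
Level 2: Ben, Dee, Nia, Xiu
Level 3: Ava
Nia first appears at level 2.

2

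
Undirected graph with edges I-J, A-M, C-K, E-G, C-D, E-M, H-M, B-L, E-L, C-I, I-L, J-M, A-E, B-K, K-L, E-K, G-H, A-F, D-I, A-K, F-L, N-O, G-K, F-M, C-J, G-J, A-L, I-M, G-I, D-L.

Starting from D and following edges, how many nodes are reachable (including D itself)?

13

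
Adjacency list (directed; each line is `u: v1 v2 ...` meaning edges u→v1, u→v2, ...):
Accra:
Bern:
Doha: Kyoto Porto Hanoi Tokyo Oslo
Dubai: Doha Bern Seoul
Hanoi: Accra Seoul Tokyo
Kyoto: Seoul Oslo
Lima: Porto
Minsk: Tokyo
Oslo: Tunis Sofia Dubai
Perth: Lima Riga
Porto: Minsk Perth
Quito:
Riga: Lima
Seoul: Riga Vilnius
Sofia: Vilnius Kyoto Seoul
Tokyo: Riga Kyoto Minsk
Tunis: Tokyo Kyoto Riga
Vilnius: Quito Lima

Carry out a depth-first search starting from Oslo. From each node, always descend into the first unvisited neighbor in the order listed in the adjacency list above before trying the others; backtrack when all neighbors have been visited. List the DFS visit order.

Visit Oslo
Oslo → Tunis
Tunis → Tokyo
Tokyo → Riga
Riga → Lima
Lima → Porto
Porto → Minsk
Porto → Perth
Tokyo → Kyoto
Kyoto → Seoul
Seoul → Vilnius
Vilnius → Quito
Oslo → Sofia
Oslo → Dubai
Dubai → Doha
Doha → Hanoi
Hanoi → Accra
Dubai → Bern

Oslo, Tunis, Tokyo, Riga, Lima, Porto, Minsk, Perth, Kyoto, Seoul, Vilnius, Quito, Sofia, Dubai, Doha, Hanoi, Accra, Bern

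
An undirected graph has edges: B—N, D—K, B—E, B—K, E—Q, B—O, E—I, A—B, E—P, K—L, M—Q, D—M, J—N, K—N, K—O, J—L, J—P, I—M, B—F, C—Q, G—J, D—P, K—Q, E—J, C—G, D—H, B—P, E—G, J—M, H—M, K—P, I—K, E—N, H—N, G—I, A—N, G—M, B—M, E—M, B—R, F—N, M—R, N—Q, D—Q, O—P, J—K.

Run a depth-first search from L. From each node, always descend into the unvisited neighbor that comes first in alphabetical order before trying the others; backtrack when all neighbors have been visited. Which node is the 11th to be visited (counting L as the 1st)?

I

Visit L
L → J
J → E
E → B
B → A
A → N
N → F
N → H
H → D
D → K
K → I
I → G
G → C
C → Q
Q → M
M → R
K → O
O → P

Visit order: L, J, E, B, A, N, F, H, D, K, I, G, C, Q, M, R, O, P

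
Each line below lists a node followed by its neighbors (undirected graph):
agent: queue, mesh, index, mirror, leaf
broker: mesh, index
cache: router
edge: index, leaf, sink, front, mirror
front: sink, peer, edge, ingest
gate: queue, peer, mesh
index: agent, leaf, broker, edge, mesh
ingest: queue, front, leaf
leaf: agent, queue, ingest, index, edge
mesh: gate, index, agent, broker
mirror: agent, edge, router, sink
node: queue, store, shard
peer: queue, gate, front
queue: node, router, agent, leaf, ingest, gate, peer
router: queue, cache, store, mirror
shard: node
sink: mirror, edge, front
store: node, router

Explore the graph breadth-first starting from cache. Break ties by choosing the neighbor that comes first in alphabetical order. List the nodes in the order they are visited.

Visit cache; enqueue router → queue [router]
Visit router; enqueue mirror, queue, store → queue [mirror, queue, store]
Visit mirror; enqueue agent, edge, sink → queue [queue, store, agent, edge, sink]
Visit queue; enqueue gate, ingest, leaf, node, peer → queue [store, agent, edge, sink, gate, ingest, leaf, node, peer]
Visit store → queue [agent, edge, sink, gate, ingest, leaf, node, peer]
Visit agent; enqueue index, mesh → queue [edge, sink, gate, ingest, leaf, node, peer, index, mesh]
Visit edge; enqueue front → queue [sink, gate, ingest, leaf, node, peer, index, mesh, front]
Visit sink → queue [gate, ingest, leaf, node, peer, index, mesh, front]
Visit gate → queue [ingest, leaf, node, peer, index, mesh, front]
Visit ingest → queue [leaf, node, peer, index, mesh, front]
Visit leaf → queue [node, peer, index, mesh, front]
Visit node; enqueue shard → queue [peer, index, mesh, front, shard]
Visit peer → queue [index, mesh, front, shard]
Visit index; enqueue broker → queue [mesh, front, shard, broker]
Visit mesh → queue [front, shard, broker]
Visit front → queue [shard, broker]
Visit shard → queue [broker]
Visit broker → queue []

cache, router, mirror, queue, store, agent, edge, sink, gate, ingest, leaf, node, peer, index, mesh, front, shard, broker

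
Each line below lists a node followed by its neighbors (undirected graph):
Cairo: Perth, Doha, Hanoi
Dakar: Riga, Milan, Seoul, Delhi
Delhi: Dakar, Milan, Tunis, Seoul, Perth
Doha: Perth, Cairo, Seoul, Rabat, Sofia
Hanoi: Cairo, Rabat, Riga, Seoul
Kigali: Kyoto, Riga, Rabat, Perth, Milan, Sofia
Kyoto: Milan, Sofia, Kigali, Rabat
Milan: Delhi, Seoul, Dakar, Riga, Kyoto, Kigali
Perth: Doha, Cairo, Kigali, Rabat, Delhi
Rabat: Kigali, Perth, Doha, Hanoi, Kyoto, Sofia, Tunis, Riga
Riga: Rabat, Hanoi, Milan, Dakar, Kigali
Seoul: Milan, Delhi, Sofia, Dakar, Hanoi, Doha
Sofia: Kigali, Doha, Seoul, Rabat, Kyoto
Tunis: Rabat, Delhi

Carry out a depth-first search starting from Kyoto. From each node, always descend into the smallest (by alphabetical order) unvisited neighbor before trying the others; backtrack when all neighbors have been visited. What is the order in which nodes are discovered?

Visit Kyoto
Kyoto → Kigali
Kigali → Milan
Milan → Dakar
Dakar → Delhi
Delhi → Perth
Perth → Cairo
Cairo → Doha
Doha → Rabat
Rabat → Hanoi
Hanoi → Riga
Hanoi → Seoul
Seoul → Sofia
Rabat → Tunis

Kyoto -> Kigali -> Milan -> Dakar -> Delhi -> Perth -> Cairo -> Doha -> Rabat -> Hanoi -> Riga -> Seoul -> Sofia -> Tunis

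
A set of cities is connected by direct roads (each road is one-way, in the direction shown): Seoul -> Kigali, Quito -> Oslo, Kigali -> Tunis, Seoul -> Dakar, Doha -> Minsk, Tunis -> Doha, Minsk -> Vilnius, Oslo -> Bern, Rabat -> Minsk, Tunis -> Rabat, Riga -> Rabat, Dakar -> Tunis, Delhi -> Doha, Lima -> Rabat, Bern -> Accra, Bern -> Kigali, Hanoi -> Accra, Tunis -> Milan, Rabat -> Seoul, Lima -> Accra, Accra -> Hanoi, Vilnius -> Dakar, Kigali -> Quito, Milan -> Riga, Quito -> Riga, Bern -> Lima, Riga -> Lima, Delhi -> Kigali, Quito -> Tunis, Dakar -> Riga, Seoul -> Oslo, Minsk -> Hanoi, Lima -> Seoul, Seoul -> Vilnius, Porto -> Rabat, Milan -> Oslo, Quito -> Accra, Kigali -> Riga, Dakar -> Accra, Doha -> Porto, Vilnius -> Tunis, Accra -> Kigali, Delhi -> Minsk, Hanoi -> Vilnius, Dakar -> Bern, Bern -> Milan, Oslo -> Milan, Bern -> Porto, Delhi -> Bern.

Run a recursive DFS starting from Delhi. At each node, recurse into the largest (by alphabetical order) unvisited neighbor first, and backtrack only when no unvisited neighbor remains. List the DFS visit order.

Delhi, Minsk, Vilnius, Tunis, Rabat, Seoul, Oslo, Milan, Riga, Lima, Accra, Kigali, Quito, Hanoi, Bern, Porto, Dakar, Doha

Visit Delhi
Delhi → Minsk
Minsk → Vilnius
Vilnius → Tunis
Tunis → Rabat
Rabat → Seoul
Seoul → Oslo
Oslo → Milan
Milan → Riga
Riga → Lima
Lima → Accra
Accra → Kigali
Kigali → Quito
Accra → Hanoi
Oslo → Bern
Bern → Porto
Seoul → Dakar
Tunis → Doha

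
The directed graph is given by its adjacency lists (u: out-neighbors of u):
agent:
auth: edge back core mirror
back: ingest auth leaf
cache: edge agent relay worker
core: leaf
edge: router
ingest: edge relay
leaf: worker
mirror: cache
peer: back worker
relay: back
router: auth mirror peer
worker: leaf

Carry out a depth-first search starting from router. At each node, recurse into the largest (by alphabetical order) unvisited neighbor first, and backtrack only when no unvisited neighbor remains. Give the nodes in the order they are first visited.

router peer worker leaf back ingest relay edge auth mirror cache agent core

Visit router
router → peer
peer → worker
worker → leaf
peer → back
back → ingest
ingest → relay
ingest → edge
back → auth
auth → mirror
mirror → cache
cache → agent
auth → core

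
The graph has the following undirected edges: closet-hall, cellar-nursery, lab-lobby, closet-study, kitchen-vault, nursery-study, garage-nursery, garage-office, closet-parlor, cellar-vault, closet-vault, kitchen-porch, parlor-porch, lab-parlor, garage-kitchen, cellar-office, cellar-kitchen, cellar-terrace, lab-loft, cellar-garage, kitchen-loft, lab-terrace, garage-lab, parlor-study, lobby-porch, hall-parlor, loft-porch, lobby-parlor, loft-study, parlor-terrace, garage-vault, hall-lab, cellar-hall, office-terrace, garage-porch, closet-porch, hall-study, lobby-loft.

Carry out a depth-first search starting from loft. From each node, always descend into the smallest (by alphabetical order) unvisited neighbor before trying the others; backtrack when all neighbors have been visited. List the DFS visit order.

loft kitchen cellar garage lab hall closet parlor lobby porch study nursery terrace office vault

Visit loft
loft → kitchen
kitchen → cellar
cellar → garage
garage → lab
lab → hall
hall → closet
closet → parlor
parlor → lobby
lobby → porch
parlor → study
study → nursery
parlor → terrace
terrace → office
closet → vault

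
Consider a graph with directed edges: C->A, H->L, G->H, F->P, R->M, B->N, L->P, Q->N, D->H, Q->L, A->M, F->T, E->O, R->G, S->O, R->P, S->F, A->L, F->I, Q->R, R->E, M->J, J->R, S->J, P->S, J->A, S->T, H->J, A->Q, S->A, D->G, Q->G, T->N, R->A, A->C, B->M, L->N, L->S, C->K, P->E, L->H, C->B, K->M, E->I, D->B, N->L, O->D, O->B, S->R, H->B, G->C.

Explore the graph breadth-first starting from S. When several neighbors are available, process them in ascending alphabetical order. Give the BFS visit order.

Visit S; enqueue A, F, J, O, R, T → queue [A, F, J, O, R, T]
Visit A; enqueue C, L, M, Q → queue [F, J, O, R, T, C, L, M, Q]
Visit F; enqueue I, P → queue [J, O, R, T, C, L, M, Q, I, P]
Visit J → queue [O, R, T, C, L, M, Q, I, P]
Visit O; enqueue B, D → queue [R, T, C, L, M, Q, I, P, B, D]
Visit R; enqueue E, G → queue [T, C, L, M, Q, I, P, B, D, E, G]
Visit T; enqueue N → queue [C, L, M, Q, I, P, B, D, E, G, N]
Visit C; enqueue K → queue [L, M, Q, I, P, B, D, E, G, N, K]
Visit L; enqueue H → queue [M, Q, I, P, B, D, E, G, N, K, H]
Visit M → queue [Q, I, P, B, D, E, G, N, K, H]
Visit Q → queue [I, P, B, D, E, G, N, K, H]
Visit I → queue [P, B, D, E, G, N, K, H]
Visit P → queue [B, D, E, G, N, K, H]
Visit B → queue [D, E, G, N, K, H]
Visit D → queue [E, G, N, K, H]
Visit E → queue [G, N, K, H]
Visit G → queue [N, K, H]
Visit N → queue [K, H]
Visit K → queue [H]
Visit H → queue []

S → A → F → J → O → R → T → C → L → M → Q → I → P → B → D → E → G → N → K → H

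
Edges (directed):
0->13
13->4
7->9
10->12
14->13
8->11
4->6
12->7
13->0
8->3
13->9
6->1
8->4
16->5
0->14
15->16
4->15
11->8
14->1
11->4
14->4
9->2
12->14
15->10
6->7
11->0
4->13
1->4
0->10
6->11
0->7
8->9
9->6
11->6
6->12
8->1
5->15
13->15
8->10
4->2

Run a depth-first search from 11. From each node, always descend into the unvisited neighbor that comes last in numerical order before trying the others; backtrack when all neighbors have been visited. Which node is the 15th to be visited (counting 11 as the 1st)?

Visit 11
11 → 8
8 → 10
10 → 12
12 → 14
14 → 13
13 → 15
15 → 16
16 → 5
13 → 9
9 → 6
6 → 7
6 → 1
1 → 4
4 → 2
13 → 0
8 → 3

Visit order: 11, 8, 10, 12, 14, 13, 15, 16, 5, 9, 6, 7, 1, 4, 2, 0, 3

2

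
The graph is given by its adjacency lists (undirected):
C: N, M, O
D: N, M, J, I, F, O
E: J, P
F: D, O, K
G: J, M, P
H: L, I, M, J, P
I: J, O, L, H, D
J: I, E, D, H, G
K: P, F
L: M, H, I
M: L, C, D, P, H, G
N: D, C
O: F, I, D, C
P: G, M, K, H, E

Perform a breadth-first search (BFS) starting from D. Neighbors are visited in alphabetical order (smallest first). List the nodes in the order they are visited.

Visit D; enqueue F, I, J, M, N, O → queue [F, I, J, M, N, O]
Visit F; enqueue K → queue [I, J, M, N, O, K]
Visit I; enqueue H, L → queue [J, M, N, O, K, H, L]
Visit J; enqueue E, G → queue [M, N, O, K, H, L, E, G]
Visit M; enqueue C, P → queue [N, O, K, H, L, E, G, C, P]
Visit N → queue [O, K, H, L, E, G, C, P]
Visit O → queue [K, H, L, E, G, C, P]
Visit K → queue [H, L, E, G, C, P]
Visit H → queue [L, E, G, C, P]
Visit L → queue [E, G, C, P]
Visit E → queue [G, C, P]
Visit G → queue [C, P]
Visit C → queue [P]
Visit P → queue []

D, F, I, J, M, N, O, K, H, L, E, G, C, P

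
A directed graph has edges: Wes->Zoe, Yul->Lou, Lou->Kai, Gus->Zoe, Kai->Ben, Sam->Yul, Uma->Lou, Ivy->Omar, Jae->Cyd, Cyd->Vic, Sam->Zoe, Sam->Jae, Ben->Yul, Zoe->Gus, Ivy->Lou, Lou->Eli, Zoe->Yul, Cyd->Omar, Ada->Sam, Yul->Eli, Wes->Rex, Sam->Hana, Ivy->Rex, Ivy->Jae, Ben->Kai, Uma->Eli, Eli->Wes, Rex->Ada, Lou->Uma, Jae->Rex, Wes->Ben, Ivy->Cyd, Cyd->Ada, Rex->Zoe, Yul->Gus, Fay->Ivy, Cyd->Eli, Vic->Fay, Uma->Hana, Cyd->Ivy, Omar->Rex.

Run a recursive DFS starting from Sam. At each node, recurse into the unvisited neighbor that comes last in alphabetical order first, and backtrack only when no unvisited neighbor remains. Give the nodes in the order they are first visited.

Visit Sam
Sam → Zoe
Zoe → Yul
Yul → Lou
Lou → Uma
Uma → Hana
Uma → Eli
Eli → Wes
Wes → Rex
Rex → Ada
Wes → Ben
Ben → Kai
Yul → Gus
Sam → Jae
Jae → Cyd
Cyd → Vic
Vic → Fay
Fay → Ivy
Ivy → Omar

Sam, Zoe, Yul, Lou, Uma, Hana, Eli, Wes, Rex, Ada, Ben, Kai, Gus, Jae, Cyd, Vic, Fay, Ivy, Omar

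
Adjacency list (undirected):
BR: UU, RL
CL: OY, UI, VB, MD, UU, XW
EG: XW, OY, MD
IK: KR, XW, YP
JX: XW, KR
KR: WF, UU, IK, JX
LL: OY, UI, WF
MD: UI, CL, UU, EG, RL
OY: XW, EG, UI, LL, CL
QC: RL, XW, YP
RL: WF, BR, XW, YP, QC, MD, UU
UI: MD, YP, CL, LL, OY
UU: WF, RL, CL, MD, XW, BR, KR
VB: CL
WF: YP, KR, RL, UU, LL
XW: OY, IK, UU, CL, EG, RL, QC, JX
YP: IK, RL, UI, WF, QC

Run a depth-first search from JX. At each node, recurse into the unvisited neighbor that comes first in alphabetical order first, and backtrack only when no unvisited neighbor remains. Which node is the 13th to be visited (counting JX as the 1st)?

Visit JX
JX → KR
KR → IK
IK → XW
XW → CL
CL → MD
MD → EG
EG → OY
OY → LL
LL → UI
UI → YP
YP → QC
QC → RL
RL → BR
BR → UU
UU → WF
CL → VB

Visit order: JX, KR, IK, XW, CL, MD, EG, OY, LL, UI, YP, QC, RL, BR, UU, WF, VB

RL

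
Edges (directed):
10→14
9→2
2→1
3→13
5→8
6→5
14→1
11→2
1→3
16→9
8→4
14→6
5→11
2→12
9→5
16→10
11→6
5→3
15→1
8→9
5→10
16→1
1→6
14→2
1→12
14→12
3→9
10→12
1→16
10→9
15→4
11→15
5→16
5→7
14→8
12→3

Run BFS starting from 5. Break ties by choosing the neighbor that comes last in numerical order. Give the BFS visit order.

5 → 16 → 11 → 10 → 8 → 7 → 3 → 9 → 1 → 15 → 6 → 2 → 14 → 12 → 4 → 13

Visit 5; enqueue 16, 11, 10, 8, 7, 3 → queue [16, 11, 10, 8, 7, 3]
Visit 16; enqueue 9, 1 → queue [11, 10, 8, 7, 3, 9, 1]
Visit 11; enqueue 15, 6, 2 → queue [10, 8, 7, 3, 9, 1, 15, 6, 2]
Visit 10; enqueue 14, 12 → queue [8, 7, 3, 9, 1, 15, 6, 2, 14, 12]
Visit 8; enqueue 4 → queue [7, 3, 9, 1, 15, 6, 2, 14, 12, 4]
Visit 7 → queue [3, 9, 1, 15, 6, 2, 14, 12, 4]
Visit 3; enqueue 13 → queue [9, 1, 15, 6, 2, 14, 12, 4, 13]
Visit 9 → queue [1, 15, 6, 2, 14, 12, 4, 13]
Visit 1 → queue [15, 6, 2, 14, 12, 4, 13]
Visit 15 → queue [6, 2, 14, 12, 4, 13]
Visit 6 → queue [2, 14, 12, 4, 13]
Visit 2 → queue [14, 12, 4, 13]
Visit 14 → queue [12, 4, 13]
Visit 12 → queue [4, 13]
Visit 4 → queue [13]
Visit 13 → queue []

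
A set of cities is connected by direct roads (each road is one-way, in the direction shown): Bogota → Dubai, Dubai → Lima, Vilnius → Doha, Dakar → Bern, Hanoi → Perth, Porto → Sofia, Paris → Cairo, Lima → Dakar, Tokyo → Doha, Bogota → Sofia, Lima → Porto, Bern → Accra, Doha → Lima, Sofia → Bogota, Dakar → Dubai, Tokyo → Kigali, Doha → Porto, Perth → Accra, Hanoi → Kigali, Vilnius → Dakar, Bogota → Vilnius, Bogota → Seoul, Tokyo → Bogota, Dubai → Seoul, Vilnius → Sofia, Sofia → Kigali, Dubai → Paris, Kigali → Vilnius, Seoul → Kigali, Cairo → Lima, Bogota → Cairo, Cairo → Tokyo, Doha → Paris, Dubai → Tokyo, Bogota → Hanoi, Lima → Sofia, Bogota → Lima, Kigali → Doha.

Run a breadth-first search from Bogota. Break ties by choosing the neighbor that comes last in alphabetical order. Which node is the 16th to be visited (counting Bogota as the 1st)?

Bern

Visit Bogota; enqueue Vilnius, Sofia, Seoul, Lima, Hanoi, Dubai, Cairo → queue [Vilnius, Sofia, Seoul, Lima, Hanoi, Dubai, Cairo]
Visit Vilnius; enqueue Doha, Dakar → queue [Sofia, Seoul, Lima, Hanoi, Dubai, Cairo, Doha, Dakar]
Visit Sofia; enqueue Kigali → queue [Seoul, Lima, Hanoi, Dubai, Cairo, Doha, Dakar, Kigali]
Visit Seoul → queue [Lima, Hanoi, Dubai, Cairo, Doha, Dakar, Kigali]
Visit Lima; enqueue Porto → queue [Hanoi, Dubai, Cairo, Doha, Dakar, Kigali, Porto]
Visit Hanoi; enqueue Perth → queue [Dubai, Cairo, Doha, Dakar, Kigali, Porto, Perth]
Visit Dubai; enqueue Tokyo, Paris → queue [Cairo, Doha, Dakar, Kigali, Porto, Perth, Tokyo, Paris]
Visit Cairo → queue [Doha, Dakar, Kigali, Porto, Perth, Tokyo, Paris]
Visit Doha → queue [Dakar, Kigali, Porto, Perth, Tokyo, Paris]
Visit Dakar; enqueue Bern → queue [Kigali, Porto, Perth, Tokyo, Paris, Bern]
Visit Kigali → queue [Porto, Perth, Tokyo, Paris, Bern]
Visit Porto → queue [Perth, Tokyo, Paris, Bern]
Visit Perth; enqueue Accra → queue [Tokyo, Paris, Bern, Accra]
Visit Tokyo → queue [Paris, Bern, Accra]
Visit Paris → queue [Bern, Accra]
Visit Bern → queue [Accra]
Visit Accra → queue []

Visit order: Bogota, Vilnius, Sofia, Seoul, Lima, Hanoi, Dubai, Cairo, Doha, Dakar, Kigali, Porto, Perth, Tokyo, Paris, Bern, Accra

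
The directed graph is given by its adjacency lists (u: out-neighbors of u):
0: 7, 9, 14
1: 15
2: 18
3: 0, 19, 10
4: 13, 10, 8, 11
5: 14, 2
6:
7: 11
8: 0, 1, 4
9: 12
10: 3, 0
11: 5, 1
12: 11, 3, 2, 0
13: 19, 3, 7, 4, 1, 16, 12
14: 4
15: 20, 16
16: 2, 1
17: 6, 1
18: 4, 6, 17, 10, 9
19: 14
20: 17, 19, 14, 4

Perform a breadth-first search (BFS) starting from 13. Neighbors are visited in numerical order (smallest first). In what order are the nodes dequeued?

13 → 1 → 3 → 4 → 7 → 12 → 16 → 19 → 15 → 0 → 10 → 8 → 11 → 2 → 14 → 20 → 9 → 5 → 18 → 17 → 6

Visit 13; enqueue 1, 3, 4, 7, 12, 16, 19 → queue [1, 3, 4, 7, 12, 16, 19]
Visit 1; enqueue 15 → queue [3, 4, 7, 12, 16, 19, 15]
Visit 3; enqueue 0, 10 → queue [4, 7, 12, 16, 19, 15, 0, 10]
Visit 4; enqueue 8, 11 → queue [7, 12, 16, 19, 15, 0, 10, 8, 11]
Visit 7 → queue [12, 16, 19, 15, 0, 10, 8, 11]
Visit 12; enqueue 2 → queue [16, 19, 15, 0, 10, 8, 11, 2]
Visit 16 → queue [19, 15, 0, 10, 8, 11, 2]
Visit 19; enqueue 14 → queue [15, 0, 10, 8, 11, 2, 14]
Visit 15; enqueue 20 → queue [0, 10, 8, 11, 2, 14, 20]
Visit 0; enqueue 9 → queue [10, 8, 11, 2, 14, 20, 9]
Visit 10 → queue [8, 11, 2, 14, 20, 9]
Visit 8 → queue [11, 2, 14, 20, 9]
Visit 11; enqueue 5 → queue [2, 14, 20, 9, 5]
Visit 2; enqueue 18 → queue [14, 20, 9, 5, 18]
Visit 14 → queue [20, 9, 5, 18]
Visit 20; enqueue 17 → queue [9, 5, 18, 17]
Visit 9 → queue [5, 18, 17]
Visit 5 → queue [18, 17]
Visit 18; enqueue 6 → queue [17, 6]
Visit 17 → queue [6]
Visit 6 → queue []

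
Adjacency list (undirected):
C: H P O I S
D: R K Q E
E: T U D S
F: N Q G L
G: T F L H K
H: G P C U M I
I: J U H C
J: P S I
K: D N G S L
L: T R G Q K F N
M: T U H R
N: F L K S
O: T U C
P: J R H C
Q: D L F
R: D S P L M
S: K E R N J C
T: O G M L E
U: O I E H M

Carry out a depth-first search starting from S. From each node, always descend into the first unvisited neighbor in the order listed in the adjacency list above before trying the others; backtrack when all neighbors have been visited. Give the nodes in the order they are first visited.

Visit S
S → K
K → D
D → R
R → P
P → J
J → I
I → U
U → O
O → T
T → G
G → F
F → N
N → L
L → Q
G → H
H → C
H → M
T → E

S, K, D, R, P, J, I, U, O, T, G, F, N, L, Q, H, C, M, E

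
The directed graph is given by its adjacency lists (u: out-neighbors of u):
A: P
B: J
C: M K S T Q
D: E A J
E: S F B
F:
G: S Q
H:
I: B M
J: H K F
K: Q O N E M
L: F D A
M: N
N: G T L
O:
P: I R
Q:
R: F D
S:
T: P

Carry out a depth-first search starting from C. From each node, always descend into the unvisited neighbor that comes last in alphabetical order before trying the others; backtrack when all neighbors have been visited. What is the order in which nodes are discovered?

Visit C
C → T
T → P
P → R
R → F
R → D
D → J
J → K
K → Q
K → O
K → N
N → L
L → A
N → G
G → S
K → M
K → E
E → B
J → H
P → I

C, T, P, R, F, D, J, K, Q, O, N, L, A, G, S, M, E, B, H, I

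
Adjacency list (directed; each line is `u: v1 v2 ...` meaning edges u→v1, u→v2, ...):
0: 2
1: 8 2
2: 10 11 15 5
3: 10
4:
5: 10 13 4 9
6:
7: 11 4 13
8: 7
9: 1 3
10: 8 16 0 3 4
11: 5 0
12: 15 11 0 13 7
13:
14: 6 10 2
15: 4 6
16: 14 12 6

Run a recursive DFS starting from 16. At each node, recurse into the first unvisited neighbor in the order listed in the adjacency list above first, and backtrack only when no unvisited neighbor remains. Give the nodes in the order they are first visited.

16, 14, 6, 10, 8, 7, 11, 5, 13, 4, 9, 1, 2, 15, 3, 0, 12

Visit 16
16 → 14
14 → 6
14 → 10
10 → 8
8 → 7
7 → 11
11 → 5
5 → 13
5 → 4
5 → 9
9 → 1
1 → 2
2 → 15
9 → 3
11 → 0
16 → 12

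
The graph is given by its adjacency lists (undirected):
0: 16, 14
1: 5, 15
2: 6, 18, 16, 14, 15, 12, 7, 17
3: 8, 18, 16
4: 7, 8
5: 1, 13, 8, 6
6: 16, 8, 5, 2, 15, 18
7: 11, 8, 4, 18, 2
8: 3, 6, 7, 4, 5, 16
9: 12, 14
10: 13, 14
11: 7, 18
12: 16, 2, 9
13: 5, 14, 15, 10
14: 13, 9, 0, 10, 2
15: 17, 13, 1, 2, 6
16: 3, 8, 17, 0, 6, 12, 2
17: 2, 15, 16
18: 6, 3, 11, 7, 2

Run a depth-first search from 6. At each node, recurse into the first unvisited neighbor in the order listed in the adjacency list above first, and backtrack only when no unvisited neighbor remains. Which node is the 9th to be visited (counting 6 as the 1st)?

14

Visit 6
6 → 16
16 → 3
3 → 8
8 → 7
7 → 11
11 → 18
18 → 2
2 → 14
14 → 13
13 → 5
5 → 1
1 → 15
15 → 17
13 → 10
14 → 9
9 → 12
14 → 0
7 → 4

Visit order: 6, 16, 3, 8, 7, 11, 18, 2, 14, 13, 5, 1, 15, 17, 10, 9, 12, 0, 4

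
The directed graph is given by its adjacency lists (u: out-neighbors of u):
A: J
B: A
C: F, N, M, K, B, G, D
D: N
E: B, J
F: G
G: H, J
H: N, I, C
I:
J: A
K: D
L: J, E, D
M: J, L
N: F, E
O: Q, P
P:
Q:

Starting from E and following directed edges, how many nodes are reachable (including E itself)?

4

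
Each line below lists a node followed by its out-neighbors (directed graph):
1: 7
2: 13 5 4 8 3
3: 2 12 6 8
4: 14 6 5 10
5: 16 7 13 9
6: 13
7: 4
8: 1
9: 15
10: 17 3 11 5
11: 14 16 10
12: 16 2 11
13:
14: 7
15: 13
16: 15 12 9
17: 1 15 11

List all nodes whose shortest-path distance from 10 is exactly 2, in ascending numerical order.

Level 0: 10
Level 1: 3, 5, 11, 17
Level 2: 1, 2, 6, 7, 8, 9, 12, 13, 14, 15, 16
Level 3: 4

1, 2, 6, 7, 8, 9, 12, 13, 14, 15, 16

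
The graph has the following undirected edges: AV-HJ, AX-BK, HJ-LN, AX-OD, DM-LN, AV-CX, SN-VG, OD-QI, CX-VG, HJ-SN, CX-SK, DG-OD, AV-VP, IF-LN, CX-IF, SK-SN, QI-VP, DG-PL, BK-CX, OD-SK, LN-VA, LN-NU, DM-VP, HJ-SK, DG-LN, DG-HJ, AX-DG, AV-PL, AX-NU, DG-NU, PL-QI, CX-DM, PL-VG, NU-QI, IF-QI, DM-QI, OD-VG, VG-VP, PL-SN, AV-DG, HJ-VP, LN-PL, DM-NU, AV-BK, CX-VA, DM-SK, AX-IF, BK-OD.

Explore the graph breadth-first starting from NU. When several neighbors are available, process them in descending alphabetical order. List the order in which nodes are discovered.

Visit NU; enqueue QI, LN, DM, DG, AX → queue [QI, LN, DM, DG, AX]
Visit QI; enqueue VP, PL, OD, IF → queue [LN, DM, DG, AX, VP, PL, OD, IF]
Visit LN; enqueue VA, HJ → queue [DM, DG, AX, VP, PL, OD, IF, VA, HJ]
Visit DM; enqueue SK, CX → queue [DG, AX, VP, PL, OD, IF, VA, HJ, SK, CX]
Visit DG; enqueue AV → queue [AX, VP, PL, OD, IF, VA, HJ, SK, CX, AV]
Visit AX; enqueue BK → queue [VP, PL, OD, IF, VA, HJ, SK, CX, AV, BK]
Visit VP; enqueue VG → queue [PL, OD, IF, VA, HJ, SK, CX, AV, BK, VG]
Visit PL; enqueue SN → queue [OD, IF, VA, HJ, SK, CX, AV, BK, VG, SN]
Visit OD → queue [IF, VA, HJ, SK, CX, AV, BK, VG, SN]
Visit IF → queue [VA, HJ, SK, CX, AV, BK, VG, SN]
Visit VA → queue [HJ, SK, CX, AV, BK, VG, SN]
Visit HJ → queue [SK, CX, AV, BK, VG, SN]
Visit SK → queue [CX, AV, BK, VG, SN]
Visit CX → queue [AV, BK, VG, SN]
Visit AV → queue [BK, VG, SN]
Visit BK → queue [VG, SN]
Visit VG → queue [SN]
Visit SN → queue []

NU → QI → LN → DM → DG → AX → VP → PL → OD → IF → VA → HJ → SK → CX → AV → BK → VG → SN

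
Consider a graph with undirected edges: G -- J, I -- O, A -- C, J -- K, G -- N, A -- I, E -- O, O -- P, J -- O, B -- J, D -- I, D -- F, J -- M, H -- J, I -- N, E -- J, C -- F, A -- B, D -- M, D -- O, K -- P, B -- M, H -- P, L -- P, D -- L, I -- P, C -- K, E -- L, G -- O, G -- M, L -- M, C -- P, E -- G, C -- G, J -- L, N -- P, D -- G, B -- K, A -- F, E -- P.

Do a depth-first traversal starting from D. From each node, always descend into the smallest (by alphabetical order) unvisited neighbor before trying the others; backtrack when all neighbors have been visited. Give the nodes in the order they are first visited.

D, F, A, B, J, E, G, C, K, P, H, I, N, O, L, M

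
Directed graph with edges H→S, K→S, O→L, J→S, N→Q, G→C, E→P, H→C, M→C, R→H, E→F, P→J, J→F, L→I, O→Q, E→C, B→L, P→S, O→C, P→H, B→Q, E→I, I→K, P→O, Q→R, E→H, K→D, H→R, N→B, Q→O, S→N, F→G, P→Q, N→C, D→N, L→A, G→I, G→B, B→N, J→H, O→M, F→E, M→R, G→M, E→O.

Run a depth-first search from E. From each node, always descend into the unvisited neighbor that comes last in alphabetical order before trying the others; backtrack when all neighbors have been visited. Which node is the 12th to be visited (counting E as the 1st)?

I

Visit E
E → P
P → S
S → N
N → Q
Q → R
R → H
H → C
Q → O
O → M
O → L
L → I
I → K
K → D
L → A
N → B
P → J
J → F
F → G

Visit order: E, P, S, N, Q, R, H, C, O, M, L, I, K, D, A, B, J, F, G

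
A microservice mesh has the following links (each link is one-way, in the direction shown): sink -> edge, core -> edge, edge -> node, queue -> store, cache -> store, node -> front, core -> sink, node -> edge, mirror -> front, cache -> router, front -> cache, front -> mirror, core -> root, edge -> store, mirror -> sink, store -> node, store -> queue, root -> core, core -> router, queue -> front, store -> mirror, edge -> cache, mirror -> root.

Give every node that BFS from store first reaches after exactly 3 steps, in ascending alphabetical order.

cache, core

Level 0: store
Level 1: mirror, node, queue
Level 2: edge, front, root, sink
Level 3: cache, core
Level 4: router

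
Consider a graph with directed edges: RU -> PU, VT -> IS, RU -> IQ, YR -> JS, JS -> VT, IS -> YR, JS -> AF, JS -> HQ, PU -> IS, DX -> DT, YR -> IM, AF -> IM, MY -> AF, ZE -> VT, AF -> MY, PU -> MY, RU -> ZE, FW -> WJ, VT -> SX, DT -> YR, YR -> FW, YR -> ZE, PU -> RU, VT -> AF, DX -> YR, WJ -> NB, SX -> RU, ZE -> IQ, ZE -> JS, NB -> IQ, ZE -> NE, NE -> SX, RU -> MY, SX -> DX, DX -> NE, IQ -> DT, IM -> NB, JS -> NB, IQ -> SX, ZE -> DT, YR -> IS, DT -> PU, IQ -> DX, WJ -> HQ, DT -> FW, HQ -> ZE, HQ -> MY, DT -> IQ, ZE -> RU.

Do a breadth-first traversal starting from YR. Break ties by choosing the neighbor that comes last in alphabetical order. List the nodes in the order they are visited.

Visit YR; enqueue ZE, JS, IS, IM, FW → queue [ZE, JS, IS, IM, FW]
Visit ZE; enqueue VT, RU, NE, IQ, DT → queue [JS, IS, IM, FW, VT, RU, NE, IQ, DT]
Visit JS; enqueue NB, HQ, AF → queue [IS, IM, FW, VT, RU, NE, IQ, DT, NB, HQ, AF]
Visit IS → queue [IM, FW, VT, RU, NE, IQ, DT, NB, HQ, AF]
Visit IM → queue [FW, VT, RU, NE, IQ, DT, NB, HQ, AF]
Visit FW; enqueue WJ → queue [VT, RU, NE, IQ, DT, NB, HQ, AF, WJ]
Visit VT; enqueue SX → queue [RU, NE, IQ, DT, NB, HQ, AF, WJ, SX]
Visit RU; enqueue PU, MY → queue [NE, IQ, DT, NB, HQ, AF, WJ, SX, PU, MY]
Visit NE → queue [IQ, DT, NB, HQ, AF, WJ, SX, PU, MY]
Visit IQ; enqueue DX → queue [DT, NB, HQ, AF, WJ, SX, PU, MY, DX]
Visit DT → queue [NB, HQ, AF, WJ, SX, PU, MY, DX]
Visit NB → queue [HQ, AF, WJ, SX, PU, MY, DX]
Visit HQ → queue [AF, WJ, SX, PU, MY, DX]
Visit AF → queue [WJ, SX, PU, MY, DX]
Visit WJ → queue [SX, PU, MY, DX]
Visit SX → queue [PU, MY, DX]
Visit PU → queue [MY, DX]
Visit MY → queue [DX]
Visit DX → queue []

YR, ZE, JS, IS, IM, FW, VT, RU, NE, IQ, DT, NB, HQ, AF, WJ, SX, PU, MY, DX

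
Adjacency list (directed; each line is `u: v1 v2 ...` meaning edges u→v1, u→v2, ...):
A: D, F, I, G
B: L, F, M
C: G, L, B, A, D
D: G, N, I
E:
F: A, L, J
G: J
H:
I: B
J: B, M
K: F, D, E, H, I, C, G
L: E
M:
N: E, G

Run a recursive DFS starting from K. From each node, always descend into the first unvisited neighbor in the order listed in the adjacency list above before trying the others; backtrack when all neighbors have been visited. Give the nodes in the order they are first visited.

K → F → A → D → G → J → B → L → E → M → N → I → H → C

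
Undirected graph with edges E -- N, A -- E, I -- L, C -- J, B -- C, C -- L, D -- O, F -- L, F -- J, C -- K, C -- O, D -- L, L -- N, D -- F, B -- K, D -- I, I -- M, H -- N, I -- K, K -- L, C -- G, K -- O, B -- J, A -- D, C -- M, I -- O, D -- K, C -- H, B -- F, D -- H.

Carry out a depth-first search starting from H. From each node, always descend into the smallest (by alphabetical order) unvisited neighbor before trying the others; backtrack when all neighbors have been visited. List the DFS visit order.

Visit H
H → C
C → B
B → F
F → D
D → A
A → E
E → N
N → L
L → I
I → K
K → O
I → M
F → J
C → G

H, C, B, F, D, A, E, N, L, I, K, O, M, J, G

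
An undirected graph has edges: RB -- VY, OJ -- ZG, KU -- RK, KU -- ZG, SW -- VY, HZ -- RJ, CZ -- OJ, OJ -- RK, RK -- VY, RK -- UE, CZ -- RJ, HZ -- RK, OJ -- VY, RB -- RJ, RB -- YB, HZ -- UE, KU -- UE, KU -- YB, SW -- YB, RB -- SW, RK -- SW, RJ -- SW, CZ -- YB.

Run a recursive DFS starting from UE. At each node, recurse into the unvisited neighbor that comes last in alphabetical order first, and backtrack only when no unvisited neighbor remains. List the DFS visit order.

Visit UE
UE → RK
RK → VY
VY → SW
SW → YB
YB → RB
RB → RJ
RJ → HZ
RJ → CZ
CZ → OJ
OJ → ZG
ZG → KU

UE RK VY SW YB RB RJ HZ CZ OJ ZG KU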